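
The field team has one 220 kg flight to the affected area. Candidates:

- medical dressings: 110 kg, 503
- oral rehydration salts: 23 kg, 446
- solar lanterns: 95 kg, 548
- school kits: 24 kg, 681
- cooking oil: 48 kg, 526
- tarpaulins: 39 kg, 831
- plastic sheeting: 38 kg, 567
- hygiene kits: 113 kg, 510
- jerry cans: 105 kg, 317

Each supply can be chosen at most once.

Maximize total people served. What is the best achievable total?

3073

Ranking by ratio (people served/kg): school kits 28.38, tarpaulins 21.31, oral rehydration salts 19.39.
The ratio heuristic lands on oral rehydration salts + school kits + cooking oil + tarpaulins + plastic sheeting (3051) but leaves 48 kg idle.
Dropping cooking oil frees 48 kg; slotting in solar lanterns (95 kg) lifts the total to 3073 at 219 kg.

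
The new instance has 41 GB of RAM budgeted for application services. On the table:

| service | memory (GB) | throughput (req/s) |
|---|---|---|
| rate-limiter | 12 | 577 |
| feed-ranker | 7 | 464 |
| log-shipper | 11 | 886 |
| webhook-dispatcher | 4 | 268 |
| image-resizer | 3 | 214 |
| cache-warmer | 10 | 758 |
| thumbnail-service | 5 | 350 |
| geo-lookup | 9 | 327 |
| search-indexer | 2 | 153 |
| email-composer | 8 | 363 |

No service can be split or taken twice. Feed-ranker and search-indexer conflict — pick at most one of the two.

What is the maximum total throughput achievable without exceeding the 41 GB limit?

2940

Greedy by ratio would take log-shipper + webhook-dispatcher + image-resizer + cache-warmer + thumbnail-service + search-indexer: 35 GB used, total 2629.
Replace search-indexer with feed-ranker: the trade gains 311 net, giving 2940 at 40 GB.
Nothing else feasible within 41 GB beats 2940.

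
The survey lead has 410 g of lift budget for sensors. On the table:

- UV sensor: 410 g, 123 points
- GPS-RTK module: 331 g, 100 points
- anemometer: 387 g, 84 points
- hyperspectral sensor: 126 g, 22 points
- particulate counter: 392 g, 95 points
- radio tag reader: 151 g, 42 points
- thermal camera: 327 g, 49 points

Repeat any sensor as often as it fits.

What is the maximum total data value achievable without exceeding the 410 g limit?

By data value per g: GPS-RTK module 0.30, UV sensor 0.30, radio tag reader 0.28, particulate counter 0.24 lead.
Taking the top-ratio sensors first gives GPS-RTK module for 100 (331 g).
The 331 g tied up in GPS-RTK module is better spent on UV sensor — total rises to 123 (410 g).
No other feasible combination exceeds 123.

123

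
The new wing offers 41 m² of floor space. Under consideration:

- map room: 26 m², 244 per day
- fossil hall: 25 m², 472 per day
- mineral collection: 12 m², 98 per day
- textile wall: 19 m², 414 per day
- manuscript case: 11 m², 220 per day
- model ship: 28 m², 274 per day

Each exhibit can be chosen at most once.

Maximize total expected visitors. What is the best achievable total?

692

Filling by ratio: textile wall + manuscript case for 634, with 11 m² left unused.
Dropping textile wall frees 19 m²; slotting in fossil hall (25 m²) lifts the total to 692 at 36 m².
Runner-up textile wall + manuscript case tops out at 634.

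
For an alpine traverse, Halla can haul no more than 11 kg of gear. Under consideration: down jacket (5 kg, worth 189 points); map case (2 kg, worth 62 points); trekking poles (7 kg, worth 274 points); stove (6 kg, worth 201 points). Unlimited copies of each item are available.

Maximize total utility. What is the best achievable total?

Taking 2×map case + trekking poles: 11 kg used, 398 in utility.
That's the maximum — no swap from here does better than 398.

398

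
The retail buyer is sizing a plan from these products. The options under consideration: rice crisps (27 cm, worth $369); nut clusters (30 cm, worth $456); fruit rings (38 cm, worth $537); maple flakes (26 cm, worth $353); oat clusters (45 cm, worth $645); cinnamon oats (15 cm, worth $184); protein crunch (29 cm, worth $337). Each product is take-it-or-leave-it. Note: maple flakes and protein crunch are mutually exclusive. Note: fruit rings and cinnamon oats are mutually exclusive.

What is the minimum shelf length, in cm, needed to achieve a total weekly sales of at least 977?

Need the lightest bundle worth ≥ 977.
Taking nut clusters + fruit rings gives 993 (≥ 977) for 68 cm.
Below 68 cm the best achievable stays under 977.

68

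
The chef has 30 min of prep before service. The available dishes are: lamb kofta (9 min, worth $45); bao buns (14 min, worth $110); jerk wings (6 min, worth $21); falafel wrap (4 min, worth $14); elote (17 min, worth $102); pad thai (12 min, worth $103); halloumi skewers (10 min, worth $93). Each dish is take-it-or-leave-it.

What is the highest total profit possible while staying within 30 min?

227

Taking the top-ratio dishes first gives jerk wings + pad thai + halloumi skewers for 217 (28 min).
Replace jerk wings and halloumi skewers with bao buns + falafel wrap: the trade gains 10 net, giving 227 at 30 min.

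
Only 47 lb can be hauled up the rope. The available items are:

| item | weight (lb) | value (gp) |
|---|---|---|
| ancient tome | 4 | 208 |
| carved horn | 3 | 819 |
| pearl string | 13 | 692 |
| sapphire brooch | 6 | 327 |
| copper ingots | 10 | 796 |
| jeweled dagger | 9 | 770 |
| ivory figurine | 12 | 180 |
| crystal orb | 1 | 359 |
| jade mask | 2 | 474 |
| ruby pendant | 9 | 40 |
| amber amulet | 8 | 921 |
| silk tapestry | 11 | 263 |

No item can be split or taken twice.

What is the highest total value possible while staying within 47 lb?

4831

Greedy by ratio would take ancient tome + carved horn + sapphire brooch + copper ingots + jeweled dagger + crystal orb + jade mask + amber amulet: 43 lb used, total 4674.
Replace ancient tome and sapphire brooch with pearl string: the trade gains 157 net, giving 4831 at 46 lb.
The spare 1 lb is too small for any remaining item, and no exchange beats 4831.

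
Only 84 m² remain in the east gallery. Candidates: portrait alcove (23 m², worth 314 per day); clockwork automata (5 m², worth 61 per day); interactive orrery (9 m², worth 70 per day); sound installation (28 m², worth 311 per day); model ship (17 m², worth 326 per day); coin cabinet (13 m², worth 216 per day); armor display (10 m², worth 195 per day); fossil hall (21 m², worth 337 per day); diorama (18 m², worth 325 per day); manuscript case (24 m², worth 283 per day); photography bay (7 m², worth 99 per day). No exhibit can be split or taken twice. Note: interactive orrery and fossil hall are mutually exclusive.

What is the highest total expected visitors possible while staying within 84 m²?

The ratio ordering already packs tightly: clockwork automata + model ship + coin cabinet + armor display + fossil hall + diorama, 84 m², 1460.
Nothing else feasible within 84 m² beats 1460.

1460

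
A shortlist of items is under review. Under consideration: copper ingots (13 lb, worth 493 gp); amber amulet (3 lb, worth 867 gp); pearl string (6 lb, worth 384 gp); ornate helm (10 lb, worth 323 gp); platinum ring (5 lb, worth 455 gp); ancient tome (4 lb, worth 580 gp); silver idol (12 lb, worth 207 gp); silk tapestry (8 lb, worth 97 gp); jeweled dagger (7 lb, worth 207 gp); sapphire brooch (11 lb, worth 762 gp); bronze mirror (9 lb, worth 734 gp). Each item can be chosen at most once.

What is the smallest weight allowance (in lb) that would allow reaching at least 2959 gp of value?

Need the lightest bundle worth ≥ 2959.
Taking amber amulet + pearl string + platinum ring + ancient tome + bronze mirror gives 3020 (≥ 2959) for 27 lb.
Below 27 lb the best achievable stays under 2959.

27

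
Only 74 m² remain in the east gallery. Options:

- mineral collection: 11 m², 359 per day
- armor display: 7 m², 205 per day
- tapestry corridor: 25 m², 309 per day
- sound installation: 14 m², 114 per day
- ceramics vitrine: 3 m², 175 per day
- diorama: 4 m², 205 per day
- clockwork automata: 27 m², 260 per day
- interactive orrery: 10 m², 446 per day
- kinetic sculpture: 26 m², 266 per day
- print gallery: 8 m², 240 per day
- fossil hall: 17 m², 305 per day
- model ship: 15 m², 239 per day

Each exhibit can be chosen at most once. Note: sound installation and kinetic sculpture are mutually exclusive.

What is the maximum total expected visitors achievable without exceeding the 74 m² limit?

Mineral collection + armor display + sound installation + ceramics vitrine + diorama + interactive orrery + print gallery + fossil hall uses 74 of the 74 m² and totals 2049.
The closest alternative, mineral collection + armor display + diorama + interactive orrery + print gallery + fossil hall + model ship, reaches only 1999.

2049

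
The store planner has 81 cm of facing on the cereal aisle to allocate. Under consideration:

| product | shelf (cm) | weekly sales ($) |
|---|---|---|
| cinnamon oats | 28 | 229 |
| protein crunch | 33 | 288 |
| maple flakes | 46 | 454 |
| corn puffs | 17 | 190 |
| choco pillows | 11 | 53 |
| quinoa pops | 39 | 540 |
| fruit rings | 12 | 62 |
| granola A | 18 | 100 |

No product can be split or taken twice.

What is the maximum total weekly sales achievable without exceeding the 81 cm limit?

845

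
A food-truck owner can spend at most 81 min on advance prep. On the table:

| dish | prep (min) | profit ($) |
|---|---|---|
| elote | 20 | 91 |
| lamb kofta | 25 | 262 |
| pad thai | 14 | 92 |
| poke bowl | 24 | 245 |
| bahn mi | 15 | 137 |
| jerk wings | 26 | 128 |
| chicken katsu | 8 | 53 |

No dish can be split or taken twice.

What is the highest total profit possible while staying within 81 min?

736

The ratio heuristic lands on lamb kofta + poke bowl + bahn mi + chicken katsu (697) but leaves 9 min idle.
Replace chicken katsu with pad thai: the trade gains 39 net, giving 736 at 78 min.
No other feasible combination exceeds 736.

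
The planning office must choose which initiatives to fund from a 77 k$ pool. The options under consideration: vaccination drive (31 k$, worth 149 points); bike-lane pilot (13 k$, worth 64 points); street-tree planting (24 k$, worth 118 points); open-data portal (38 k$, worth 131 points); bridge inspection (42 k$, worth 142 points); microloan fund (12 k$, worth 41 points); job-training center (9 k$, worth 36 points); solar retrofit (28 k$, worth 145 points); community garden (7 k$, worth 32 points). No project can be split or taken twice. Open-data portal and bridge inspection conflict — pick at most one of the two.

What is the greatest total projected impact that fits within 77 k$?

368

Filling by ratio: bike-lane pilot + street-tree planting + solar retrofit + community garden for 359, with 5 k$ left unused.
Replace community garden with microloan fund: the trade gains 9 net, giving 368 at 77 k$.
That's the maximum — no feasible swap from here does better than 368.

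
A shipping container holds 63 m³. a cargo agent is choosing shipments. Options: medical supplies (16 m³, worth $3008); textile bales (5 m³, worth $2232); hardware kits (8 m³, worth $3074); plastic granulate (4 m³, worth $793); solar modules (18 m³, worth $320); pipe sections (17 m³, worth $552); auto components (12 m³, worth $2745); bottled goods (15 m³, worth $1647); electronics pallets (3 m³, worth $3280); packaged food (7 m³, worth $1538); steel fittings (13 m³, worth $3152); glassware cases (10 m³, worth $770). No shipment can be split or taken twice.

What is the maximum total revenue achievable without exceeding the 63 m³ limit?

18284

Filling by ratio: textile bales + hardware kits + plastic granulate + auto components + electronics pallets + packaged food + steel fittings + glassware cases for 17584, with 1 m³ left unused.
Replace packaged food and glassware cases with medical supplies: the trade gains 700 net, giving 18284 at 61 m³.
The spare 2 m³ is too small for any remaining shipment, and no exchange beats 18284.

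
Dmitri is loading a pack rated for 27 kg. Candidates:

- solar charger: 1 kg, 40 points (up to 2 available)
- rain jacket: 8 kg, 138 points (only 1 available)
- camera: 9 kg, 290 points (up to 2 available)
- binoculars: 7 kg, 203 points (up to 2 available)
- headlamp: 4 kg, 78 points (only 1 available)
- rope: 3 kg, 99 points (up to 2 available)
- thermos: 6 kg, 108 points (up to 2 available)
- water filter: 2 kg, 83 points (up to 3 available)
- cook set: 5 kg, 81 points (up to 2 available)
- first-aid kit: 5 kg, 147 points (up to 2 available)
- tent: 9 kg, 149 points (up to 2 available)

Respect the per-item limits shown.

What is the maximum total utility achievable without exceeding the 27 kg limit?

928

Density check — water filter 41.50, solar charger 40.00, rope 33.00, camera 32.22 are the best per kg.
Taking the top-ratio items first gives 2×solar charger + camera + headlamp + 2×rope + 3×water filter for 895 (27 kg).
The 9 kg tied up in 2×solar charger and headlamp and rope is better spent on camera — total rises to 928 (27 kg).
No other feasible combination exceeds 928.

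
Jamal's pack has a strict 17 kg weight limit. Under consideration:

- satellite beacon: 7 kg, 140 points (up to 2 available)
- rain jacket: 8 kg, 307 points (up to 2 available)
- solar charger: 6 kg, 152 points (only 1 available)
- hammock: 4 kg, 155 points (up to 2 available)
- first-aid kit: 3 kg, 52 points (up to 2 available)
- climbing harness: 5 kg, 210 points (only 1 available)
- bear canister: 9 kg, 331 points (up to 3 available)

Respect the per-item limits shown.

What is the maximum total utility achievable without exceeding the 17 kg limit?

Taking the top-ratio items first gives 2×hammock + first-aid kit + climbing harness for 572 (16 kg).
Dropping hammock and first-aid kit frees 7 kg; slotting in rain jacket (8 kg) lifts the total to 672 at 17 kg.
No other feasible combination exceeds 672.

672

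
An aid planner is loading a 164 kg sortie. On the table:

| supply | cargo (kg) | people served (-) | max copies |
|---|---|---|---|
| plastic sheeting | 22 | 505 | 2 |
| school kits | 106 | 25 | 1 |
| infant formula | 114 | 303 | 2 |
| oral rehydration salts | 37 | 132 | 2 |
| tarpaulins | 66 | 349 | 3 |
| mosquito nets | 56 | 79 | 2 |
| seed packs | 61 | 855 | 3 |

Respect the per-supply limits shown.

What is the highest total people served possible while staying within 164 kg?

2215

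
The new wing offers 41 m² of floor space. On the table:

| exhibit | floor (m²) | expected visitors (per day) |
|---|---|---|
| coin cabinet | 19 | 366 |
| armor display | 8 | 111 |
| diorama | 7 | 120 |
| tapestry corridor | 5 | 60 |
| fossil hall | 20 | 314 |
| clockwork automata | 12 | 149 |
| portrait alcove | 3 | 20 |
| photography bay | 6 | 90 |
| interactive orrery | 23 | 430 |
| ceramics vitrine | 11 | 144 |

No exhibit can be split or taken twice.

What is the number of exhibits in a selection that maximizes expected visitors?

4

The maximum expected visitors within 41 m² is 700.
diorama + tapestry corridor + photography bay + interactive orrery hits 700 at 41 m².
Any selection reaching 700 contains exactly 4 exhibits.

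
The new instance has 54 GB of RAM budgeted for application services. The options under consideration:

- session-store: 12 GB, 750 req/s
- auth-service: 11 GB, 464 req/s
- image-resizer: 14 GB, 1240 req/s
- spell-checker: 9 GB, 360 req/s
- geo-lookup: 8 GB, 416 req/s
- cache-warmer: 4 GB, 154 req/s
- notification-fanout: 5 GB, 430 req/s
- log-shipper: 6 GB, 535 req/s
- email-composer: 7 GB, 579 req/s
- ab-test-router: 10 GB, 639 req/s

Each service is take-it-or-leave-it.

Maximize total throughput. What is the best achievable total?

4173

The ratio ordering already packs tightly: session-store + image-resizer + notification-fanout + log-shipper + email-composer + ab-test-router, 54 GB, 4173.
An exhaustive check of the 1024 subsets confirms 4173.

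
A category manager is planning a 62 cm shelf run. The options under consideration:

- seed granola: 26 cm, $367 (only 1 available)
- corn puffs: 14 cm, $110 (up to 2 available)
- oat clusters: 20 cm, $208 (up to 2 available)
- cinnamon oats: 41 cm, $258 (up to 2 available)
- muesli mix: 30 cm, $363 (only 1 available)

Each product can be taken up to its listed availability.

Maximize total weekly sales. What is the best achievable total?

Taking seed granola + muesli mix: 56 cm used, 730 in weekly sales.

730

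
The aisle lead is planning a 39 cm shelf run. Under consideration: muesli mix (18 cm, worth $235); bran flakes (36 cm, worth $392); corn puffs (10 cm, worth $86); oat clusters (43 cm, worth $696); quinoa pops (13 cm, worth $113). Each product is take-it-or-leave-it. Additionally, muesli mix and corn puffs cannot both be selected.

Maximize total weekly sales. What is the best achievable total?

The ratio heuristic lands on muesli mix + quinoa pops (348) but leaves 8 cm idle.
Replace muesli mix and quinoa pops with bran flakes: the trade gains 44 net, giving 392 at 36 cm.

392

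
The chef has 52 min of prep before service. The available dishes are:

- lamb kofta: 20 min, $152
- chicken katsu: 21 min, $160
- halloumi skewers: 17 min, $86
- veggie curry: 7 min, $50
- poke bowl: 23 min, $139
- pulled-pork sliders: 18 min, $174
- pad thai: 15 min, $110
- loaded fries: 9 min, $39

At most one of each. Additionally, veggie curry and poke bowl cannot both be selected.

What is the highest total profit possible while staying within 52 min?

384

Ranking by ratio (profit/min): pulled-pork sliders 9.67, chicken katsu 7.62, lamb kofta 7.60.
Chicken katsu + veggie curry + pulled-pork sliders uses 46 of the 52 min and totals 384.
The spare 6 min is too small for any remaining dish, and no feasible exchange beats 384.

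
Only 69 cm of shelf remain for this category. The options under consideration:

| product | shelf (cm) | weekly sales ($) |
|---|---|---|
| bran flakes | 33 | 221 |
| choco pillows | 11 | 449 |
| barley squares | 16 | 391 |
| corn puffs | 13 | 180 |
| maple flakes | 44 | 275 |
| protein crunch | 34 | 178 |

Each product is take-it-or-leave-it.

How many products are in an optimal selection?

3

Optimal total is 1061.
One optimal bundle: bran flakes + choco pillows + barley squares (60 cm).
All optima have 3 products.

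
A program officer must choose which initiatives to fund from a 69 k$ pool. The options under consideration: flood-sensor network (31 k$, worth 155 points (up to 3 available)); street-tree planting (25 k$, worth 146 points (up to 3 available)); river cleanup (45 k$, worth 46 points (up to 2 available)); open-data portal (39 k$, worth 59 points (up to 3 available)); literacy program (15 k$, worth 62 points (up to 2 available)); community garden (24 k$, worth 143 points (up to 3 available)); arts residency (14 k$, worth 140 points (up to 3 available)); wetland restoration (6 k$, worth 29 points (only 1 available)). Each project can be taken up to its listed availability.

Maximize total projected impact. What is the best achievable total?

Greedy by ratio would take community garden + 3×arts residency: 66 k$ used, total 563.
Replace community garden with street-tree planting: the trade gains 3 net, giving 566 at 67 k$.
No other feasible combination exceeds 566.

566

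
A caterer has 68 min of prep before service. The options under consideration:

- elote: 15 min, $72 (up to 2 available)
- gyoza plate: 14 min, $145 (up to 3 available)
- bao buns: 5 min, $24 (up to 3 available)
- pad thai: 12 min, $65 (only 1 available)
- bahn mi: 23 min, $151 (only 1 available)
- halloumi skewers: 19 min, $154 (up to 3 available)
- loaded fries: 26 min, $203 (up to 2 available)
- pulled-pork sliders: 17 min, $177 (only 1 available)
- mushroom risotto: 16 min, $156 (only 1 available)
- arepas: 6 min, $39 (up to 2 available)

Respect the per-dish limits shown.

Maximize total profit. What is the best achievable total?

Density check — pulled-pork sliders 10.41, gyoza plate 10.36, mushroom risotto 9.75 are the best per min.
Filling by ratio: 3×gyoza plate + pulled-pork sliders + arepas for 651, with 3 min left unused.
Dropping gyoza plate frees 14 min; slotting in mushroom risotto (16 min) lifts the total to 662 at 67 min.
The spare 1 min is too small for any remaining dish, and no exchange beats 662.

662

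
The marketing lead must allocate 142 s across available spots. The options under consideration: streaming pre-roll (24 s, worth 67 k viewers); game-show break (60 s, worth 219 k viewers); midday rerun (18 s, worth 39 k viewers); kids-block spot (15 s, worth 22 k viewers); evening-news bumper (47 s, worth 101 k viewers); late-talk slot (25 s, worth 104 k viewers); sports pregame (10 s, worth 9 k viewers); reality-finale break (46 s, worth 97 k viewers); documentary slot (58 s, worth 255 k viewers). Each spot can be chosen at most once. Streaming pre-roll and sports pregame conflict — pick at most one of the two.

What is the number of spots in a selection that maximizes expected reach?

3

Best achievable expected reach is 541.
streaming pre-roll + game-show break + documentary slot hits 541 at 142 s.
Any selection reaching 541 contains exactly 3 spots.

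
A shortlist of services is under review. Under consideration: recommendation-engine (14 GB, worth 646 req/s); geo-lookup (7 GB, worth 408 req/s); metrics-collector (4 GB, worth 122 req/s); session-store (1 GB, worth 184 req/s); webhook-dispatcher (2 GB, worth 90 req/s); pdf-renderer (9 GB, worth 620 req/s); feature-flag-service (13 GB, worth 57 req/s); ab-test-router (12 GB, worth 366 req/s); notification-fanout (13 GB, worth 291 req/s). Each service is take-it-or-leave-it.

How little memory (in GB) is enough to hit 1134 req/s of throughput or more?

17

Look for the lowest-memory combination reaching 1134.
geo-lookup + session-store + pdf-renderer reaches 1212 using 17 GB.
No combination under 17 GB hits 1134.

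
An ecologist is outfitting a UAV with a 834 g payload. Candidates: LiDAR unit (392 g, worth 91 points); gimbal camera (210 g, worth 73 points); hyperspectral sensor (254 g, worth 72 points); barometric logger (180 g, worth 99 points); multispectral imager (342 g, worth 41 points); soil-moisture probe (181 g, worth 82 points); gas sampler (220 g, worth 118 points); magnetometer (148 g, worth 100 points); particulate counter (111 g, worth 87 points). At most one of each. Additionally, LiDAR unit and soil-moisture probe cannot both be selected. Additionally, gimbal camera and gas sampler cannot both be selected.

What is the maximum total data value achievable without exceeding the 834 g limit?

441

A density-first pass picks barometric logger + gas sampler + magnetometer + particulate counter — 404 at 659 g.
Dropping gas sampler frees 220 g; slotting in gimbal camera + soil-moisture probe (391 g) lifts the total to 441 at 830 g.
An exhaustive check of the 512 subsets confirms 441.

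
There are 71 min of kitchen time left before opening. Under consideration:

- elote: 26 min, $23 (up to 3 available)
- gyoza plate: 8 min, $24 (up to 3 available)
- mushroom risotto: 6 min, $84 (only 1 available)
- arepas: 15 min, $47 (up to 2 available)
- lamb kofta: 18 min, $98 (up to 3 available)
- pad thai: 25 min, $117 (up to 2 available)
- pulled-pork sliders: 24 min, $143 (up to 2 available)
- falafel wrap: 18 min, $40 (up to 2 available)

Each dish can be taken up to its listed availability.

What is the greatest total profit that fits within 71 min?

423

The ratio heuristic lands on mushroom risotto + arepas + 2×pulled-pork sliders (417) but leaves 2 min idle.
Dropping arepas and pulled-pork sliders frees 39 min; slotting in 2×lamb kofta (36 min) lifts the total to 423 at 66 min.
Nothing else within 71 min beats 423.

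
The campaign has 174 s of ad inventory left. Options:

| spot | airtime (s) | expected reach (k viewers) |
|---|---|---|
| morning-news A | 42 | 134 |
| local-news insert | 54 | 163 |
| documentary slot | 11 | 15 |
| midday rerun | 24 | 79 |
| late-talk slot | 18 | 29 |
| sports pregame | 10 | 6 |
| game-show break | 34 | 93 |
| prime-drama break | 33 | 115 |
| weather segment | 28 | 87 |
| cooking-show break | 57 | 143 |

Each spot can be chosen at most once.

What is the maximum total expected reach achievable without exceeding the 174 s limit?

Taking the top-ratio spots first gives morning-news A + documentary slot + midday rerun + game-show break + prime-drama break + weather segment for 523 (172 s).
Replace morning-news A and documentary slot with local-news insert: the trade gains 14 net, giving 537 at 173 s.

537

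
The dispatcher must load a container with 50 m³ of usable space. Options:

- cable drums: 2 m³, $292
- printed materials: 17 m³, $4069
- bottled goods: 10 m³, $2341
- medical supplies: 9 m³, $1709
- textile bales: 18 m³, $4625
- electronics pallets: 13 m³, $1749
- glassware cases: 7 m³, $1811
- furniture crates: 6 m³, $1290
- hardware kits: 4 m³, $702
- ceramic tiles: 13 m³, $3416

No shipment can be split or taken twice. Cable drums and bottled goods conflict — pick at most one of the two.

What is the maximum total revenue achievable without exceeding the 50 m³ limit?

Best packing: cable drums + printed materials + textile bales + ceramic tiles — 50 m³, 12402 total.
The closest alternative, bottled goods + textile bales + glassware cases + ceramic tiles, reaches only 12193.

12402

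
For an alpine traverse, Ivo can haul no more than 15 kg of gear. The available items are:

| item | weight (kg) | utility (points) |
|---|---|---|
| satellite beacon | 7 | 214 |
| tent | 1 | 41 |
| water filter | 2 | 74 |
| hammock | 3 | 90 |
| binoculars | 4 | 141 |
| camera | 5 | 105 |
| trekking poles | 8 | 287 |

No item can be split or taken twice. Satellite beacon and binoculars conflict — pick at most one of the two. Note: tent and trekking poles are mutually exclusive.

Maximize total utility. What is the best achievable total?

518

Taking hammock + binoculars + trekking poles: 15 kg used, 518 in utility.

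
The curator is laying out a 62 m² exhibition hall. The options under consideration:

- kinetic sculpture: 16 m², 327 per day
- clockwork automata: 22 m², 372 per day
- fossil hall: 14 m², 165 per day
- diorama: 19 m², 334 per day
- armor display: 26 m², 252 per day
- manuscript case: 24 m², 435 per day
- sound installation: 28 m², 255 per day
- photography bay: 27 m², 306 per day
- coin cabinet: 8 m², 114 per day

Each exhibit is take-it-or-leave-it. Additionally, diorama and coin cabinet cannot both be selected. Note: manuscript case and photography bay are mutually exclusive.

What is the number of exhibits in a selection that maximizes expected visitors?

3

The maximum expected visitors within 62 m² is 1134.
For example kinetic sculpture + clockwork automata + manuscript case achieves it, using 62 m².
Any selection reaching 1134 contains exactly 3 exhibits.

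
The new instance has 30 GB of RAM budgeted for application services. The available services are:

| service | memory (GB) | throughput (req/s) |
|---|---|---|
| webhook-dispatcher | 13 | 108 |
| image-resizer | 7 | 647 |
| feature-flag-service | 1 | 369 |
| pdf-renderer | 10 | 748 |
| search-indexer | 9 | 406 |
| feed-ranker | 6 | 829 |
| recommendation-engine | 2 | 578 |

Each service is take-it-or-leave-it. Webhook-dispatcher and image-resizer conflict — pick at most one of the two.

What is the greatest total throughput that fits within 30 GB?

Taking image-resizer + feature-flag-service + pdf-renderer + feed-ranker + recommendation-engine: 26 GB used, 3171 in throughput.
Nothing else feasible within 30 GB beats 3171.

3171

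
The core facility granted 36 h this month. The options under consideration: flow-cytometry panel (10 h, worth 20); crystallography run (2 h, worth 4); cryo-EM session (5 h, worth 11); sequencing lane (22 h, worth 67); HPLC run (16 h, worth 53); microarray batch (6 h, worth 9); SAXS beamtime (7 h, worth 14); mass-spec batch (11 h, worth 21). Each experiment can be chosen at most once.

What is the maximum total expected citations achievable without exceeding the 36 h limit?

Taking the top-ratio experiments first gives flow-cytometry panel + crystallography run + cryo-EM session + HPLC run for 88 (33 h).
The 26 h tied up in flow-cytometry panel and HPLC run is better spent on sequencing lane + SAXS beamtime — total rises to 96 (36 h).
Runner-up cryo-EM session + sequencing lane + SAXS beamtime tops out at 92.

96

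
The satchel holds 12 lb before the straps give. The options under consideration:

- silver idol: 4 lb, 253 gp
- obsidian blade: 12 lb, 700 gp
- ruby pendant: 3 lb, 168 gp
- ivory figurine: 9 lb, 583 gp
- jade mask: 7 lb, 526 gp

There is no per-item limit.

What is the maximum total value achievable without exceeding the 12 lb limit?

Density check — jade mask 75.14, ivory figurine 64.78, silver idol 63.25, obsidian blade 58.33 are the best per lb.
Taking silver idol + jade mask: 11 lb used, 779 in value.
The spare 1 lb is too small for any remaining item, and no exchange beats 779.

779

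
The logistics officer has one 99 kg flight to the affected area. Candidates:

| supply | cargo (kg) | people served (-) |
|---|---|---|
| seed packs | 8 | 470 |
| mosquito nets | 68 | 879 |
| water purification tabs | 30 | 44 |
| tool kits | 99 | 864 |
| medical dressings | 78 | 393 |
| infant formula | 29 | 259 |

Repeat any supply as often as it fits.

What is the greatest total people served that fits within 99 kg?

5640

Best packing: 12×seed packs — 96 kg, 5640 total.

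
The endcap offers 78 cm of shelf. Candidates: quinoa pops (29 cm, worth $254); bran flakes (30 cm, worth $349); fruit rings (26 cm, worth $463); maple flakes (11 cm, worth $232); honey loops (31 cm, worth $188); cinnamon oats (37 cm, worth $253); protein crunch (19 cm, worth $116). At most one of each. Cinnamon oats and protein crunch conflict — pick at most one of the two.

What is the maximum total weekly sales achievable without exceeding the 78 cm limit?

By weekly sales per cm: maple flakes 21.09, fruit rings 17.81, bran flakes 11.63, quinoa pops 8.76 lead.
The ratio ordering already packs tightly: bran flakes + fruit rings + maple flakes, 67 cm, 1044.

1044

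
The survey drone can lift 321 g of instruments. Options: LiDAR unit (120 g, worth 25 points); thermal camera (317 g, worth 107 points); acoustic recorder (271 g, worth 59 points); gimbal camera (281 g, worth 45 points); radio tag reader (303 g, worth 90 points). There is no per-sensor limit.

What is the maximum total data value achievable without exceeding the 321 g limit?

Best packing: thermal camera — 317 g, 107 total.
Every other selection either busts 321 g or fails to beat 107.

107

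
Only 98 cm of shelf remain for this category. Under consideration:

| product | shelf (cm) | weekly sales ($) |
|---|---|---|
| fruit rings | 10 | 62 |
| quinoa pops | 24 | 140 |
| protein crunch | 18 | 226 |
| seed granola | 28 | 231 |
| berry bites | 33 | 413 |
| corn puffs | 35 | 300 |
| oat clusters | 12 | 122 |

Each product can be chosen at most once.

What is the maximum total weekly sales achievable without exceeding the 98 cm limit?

1061

By weekly sales per cm: protein crunch 12.56, berry bites 12.52, oat clusters 10.17 lead.
Protein crunch + berry bites + corn puffs + oat clusters uses 98 of the 98 cm and totals 1061.
No other feasible combination exceeds 1061.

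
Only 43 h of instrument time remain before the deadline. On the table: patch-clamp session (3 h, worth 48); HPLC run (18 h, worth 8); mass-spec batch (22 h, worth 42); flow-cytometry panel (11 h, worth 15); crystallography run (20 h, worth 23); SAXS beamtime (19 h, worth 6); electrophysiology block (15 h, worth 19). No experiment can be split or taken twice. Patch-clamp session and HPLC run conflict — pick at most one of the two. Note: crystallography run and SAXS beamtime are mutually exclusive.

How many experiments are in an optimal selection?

3

Best achievable expected citations is 109.
patch-clamp session + mass-spec batch + electrophysiology block hits 109 at 40 h.
All optima have 3 experiments.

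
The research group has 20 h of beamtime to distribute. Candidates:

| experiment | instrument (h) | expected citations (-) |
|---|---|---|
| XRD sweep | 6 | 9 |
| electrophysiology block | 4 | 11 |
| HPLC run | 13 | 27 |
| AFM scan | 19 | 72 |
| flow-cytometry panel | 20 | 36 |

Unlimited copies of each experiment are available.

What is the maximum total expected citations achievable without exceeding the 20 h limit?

72

Density check — AFM scan 3.79, electrophysiology block 2.75, HPLC run 2.08 are the best per h.
Taking AFM scan: 19 h used, 72 in expected citations.
Nothing else within 20 h beats 72.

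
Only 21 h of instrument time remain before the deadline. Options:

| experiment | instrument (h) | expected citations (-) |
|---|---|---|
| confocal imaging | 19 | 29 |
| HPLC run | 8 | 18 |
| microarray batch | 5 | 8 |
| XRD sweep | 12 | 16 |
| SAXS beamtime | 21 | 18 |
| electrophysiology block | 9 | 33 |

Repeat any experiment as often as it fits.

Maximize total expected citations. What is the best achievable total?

66

Best packing: 2×electrophysiology block — 18 h, 66 total.
The spare 3 h is too small for any remaining experiment, and no exchange beats 66.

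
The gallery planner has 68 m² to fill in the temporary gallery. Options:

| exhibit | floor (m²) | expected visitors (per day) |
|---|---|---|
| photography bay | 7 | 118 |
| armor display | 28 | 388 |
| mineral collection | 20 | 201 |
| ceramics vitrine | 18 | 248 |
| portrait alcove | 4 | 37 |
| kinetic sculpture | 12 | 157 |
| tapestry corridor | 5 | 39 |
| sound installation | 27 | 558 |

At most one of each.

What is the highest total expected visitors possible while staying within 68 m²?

Filling by ratio: photography bay + armor display + portrait alcove + sound installation for 1101, with 2 m² left unused.
Replace armor display with ceramics vitrine + kinetic sculpture: the trade gains 17 net, giving 1118 at 68 m².

1118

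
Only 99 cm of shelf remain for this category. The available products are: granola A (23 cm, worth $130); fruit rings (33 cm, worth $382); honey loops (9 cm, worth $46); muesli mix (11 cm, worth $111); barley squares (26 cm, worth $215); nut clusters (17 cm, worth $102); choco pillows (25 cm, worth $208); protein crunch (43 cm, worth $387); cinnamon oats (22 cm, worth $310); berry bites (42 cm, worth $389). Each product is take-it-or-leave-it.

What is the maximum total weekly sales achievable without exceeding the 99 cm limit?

1081

Taking the top-ratio products first gives fruit rings + muesli mix + choco pillows + cinnamon oats for 1011 (91 cm).
The 36 cm tied up in muesli mix and choco pillows is better spent on berry bites — total rises to 1081 (97 cm).
That's the maximum — no swap from here does better than 1081.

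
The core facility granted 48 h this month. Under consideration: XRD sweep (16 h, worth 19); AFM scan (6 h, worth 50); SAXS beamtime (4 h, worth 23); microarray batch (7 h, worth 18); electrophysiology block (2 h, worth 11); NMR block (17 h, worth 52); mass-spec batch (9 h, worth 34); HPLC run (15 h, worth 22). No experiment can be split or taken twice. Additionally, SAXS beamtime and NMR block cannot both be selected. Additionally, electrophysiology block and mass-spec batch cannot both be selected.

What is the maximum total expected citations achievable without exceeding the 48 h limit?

By expected citations per h: AFM scan 8.33, SAXS beamtime 5.75, electrophysiology block 5.50, mass-spec batch 3.78 lead.
Taking AFM scan + NMR block + mass-spec batch + HPLC run: 47 h used, 158 in expected citations.
Next best is XRD sweep + AFM scan + NMR block + mass-spec batch at 155 (48 h) — short by 3.

158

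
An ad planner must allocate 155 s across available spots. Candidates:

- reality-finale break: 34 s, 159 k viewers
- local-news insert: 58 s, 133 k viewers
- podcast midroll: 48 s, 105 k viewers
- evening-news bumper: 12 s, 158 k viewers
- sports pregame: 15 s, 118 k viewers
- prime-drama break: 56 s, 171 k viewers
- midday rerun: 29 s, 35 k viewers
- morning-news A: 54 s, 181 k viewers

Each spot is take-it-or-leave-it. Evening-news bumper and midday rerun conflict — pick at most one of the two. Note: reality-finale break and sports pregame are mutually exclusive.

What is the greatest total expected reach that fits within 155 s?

Best packing: evening-news bumper + sports pregame + prime-drama break + morning-news A — 137 s, 628 total.
Next best is reality-finale break + podcast midroll + evening-news bumper + morning-news A at 603 (148 s) — short by 25.

628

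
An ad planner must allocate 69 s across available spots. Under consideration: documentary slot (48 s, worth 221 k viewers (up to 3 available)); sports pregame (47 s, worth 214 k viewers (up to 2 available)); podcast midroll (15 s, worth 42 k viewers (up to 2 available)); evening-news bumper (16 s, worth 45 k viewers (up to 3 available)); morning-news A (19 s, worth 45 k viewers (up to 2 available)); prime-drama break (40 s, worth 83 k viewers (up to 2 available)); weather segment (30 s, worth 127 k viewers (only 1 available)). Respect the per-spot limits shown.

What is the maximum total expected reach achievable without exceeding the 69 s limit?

Density check — documentary slot 4.60, sports pregame 4.55, weather segment 4.23, evening-news bumper 2.81 are the best per s.
Documentary slot + morning-news A uses 67 of the 69 s and totals 266.

266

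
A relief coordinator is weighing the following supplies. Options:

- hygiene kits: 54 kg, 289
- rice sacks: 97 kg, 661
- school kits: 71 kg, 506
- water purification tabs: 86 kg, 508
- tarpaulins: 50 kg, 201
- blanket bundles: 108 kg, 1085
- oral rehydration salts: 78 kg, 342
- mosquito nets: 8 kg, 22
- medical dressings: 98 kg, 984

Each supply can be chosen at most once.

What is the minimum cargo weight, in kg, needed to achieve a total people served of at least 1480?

Look for the lowest-cargo combination reaching 1480.
school kits + medical dressings reaches 1490 using 169 kg.
Any bundle with less than 169 kg falls short of 1480.

169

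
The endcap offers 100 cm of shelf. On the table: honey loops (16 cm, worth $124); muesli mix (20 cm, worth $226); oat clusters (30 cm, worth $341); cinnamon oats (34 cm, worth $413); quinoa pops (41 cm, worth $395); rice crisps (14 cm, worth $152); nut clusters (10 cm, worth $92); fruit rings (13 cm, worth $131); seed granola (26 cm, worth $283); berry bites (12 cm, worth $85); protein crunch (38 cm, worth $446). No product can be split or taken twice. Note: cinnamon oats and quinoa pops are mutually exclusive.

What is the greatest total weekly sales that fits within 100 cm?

The ratio heuristic lands on muesli mix + cinnamon oats + protein crunch (1085) but leaves 8 cm idle.
Replace muesli mix with rice crisps + fruit rings: the trade gains 57 net, giving 1142 at 99 cm.
No other feasible combination exceeds 1142.

1142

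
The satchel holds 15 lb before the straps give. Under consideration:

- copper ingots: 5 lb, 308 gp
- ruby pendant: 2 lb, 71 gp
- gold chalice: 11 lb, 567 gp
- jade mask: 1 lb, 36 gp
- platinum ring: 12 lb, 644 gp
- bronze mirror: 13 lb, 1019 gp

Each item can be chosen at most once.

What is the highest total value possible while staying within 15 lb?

1090

Taking the top-ratio items first gives jade mask + bronze mirror for 1055 (14 lb).
Replace jade mask with ruby pendant: the trade gains 35 net, giving 1090 at 15 lb.
No other feasible combination exceeds 1090.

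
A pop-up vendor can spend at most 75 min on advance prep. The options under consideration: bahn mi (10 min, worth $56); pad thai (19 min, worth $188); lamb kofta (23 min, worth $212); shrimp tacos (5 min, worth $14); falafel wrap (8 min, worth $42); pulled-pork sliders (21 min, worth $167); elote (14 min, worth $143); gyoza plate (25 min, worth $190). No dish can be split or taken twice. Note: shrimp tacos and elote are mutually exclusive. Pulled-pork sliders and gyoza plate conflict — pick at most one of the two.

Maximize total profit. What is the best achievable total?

641

Best packing: bahn mi + pad thai + lamb kofta + falafel wrap + elote — 74 min, 641 total.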